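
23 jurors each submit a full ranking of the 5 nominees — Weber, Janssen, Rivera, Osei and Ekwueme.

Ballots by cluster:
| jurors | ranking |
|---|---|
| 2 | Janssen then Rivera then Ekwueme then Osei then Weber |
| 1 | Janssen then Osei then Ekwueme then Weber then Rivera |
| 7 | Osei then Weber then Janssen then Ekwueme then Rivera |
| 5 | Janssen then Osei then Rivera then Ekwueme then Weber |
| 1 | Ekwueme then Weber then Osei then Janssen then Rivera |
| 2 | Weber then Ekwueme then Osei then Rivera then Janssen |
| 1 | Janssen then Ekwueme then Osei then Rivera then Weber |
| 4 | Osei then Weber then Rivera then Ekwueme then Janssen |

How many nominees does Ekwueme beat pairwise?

1

Ekwueme against each rival (23 jurors):
Ekwueme–Weber: Weber 13–10.
Ekwueme vs Janssen: Ekwueme preferred on 1+2+4 = 7 ballots; Janssen wins 16–7.
Ekwueme–Rivera: Ekwueme 12–11.
Ekwueme vs Osei: Osei, 17–6.
Ekwueme beats Rivera; loses to Weber, Janssen, Osei — 1 pairwise win.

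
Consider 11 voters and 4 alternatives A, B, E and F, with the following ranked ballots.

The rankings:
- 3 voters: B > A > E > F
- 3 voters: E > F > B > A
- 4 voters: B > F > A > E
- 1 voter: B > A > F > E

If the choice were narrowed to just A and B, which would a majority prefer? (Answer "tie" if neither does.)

No ballot ranks A above B: 0.
Ballots ranking B above A: 11 − 0 = 11.
B wins the head-to-head 11–0.

B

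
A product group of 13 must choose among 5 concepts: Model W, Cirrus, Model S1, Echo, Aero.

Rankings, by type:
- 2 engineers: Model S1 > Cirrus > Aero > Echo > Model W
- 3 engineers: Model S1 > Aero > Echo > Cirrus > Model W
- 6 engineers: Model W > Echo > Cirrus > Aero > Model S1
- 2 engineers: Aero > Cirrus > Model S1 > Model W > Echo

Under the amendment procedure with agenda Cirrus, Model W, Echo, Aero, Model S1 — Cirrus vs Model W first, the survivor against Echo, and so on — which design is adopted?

Round 1: Cirrus vs Model W — 7–6, Cirrus advances.
Round 2: Cirrus vs Echo — 4–9, Echo advances.
Round 3: Echo vs Aero — 6–7, Aero advances.
Round 4: Aero vs Model S1 — 8–5, Aero advances.
Aero survives the agenda.

Aero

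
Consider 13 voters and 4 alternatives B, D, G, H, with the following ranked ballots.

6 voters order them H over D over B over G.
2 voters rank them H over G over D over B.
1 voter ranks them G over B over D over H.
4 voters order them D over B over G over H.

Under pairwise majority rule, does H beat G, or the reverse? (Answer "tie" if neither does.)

H

Ballots ranking H above G: 6 + 2 = 8.
Ballots ranking G above H: 13 − 8 = 5.
H wins the head-to-head 8–5.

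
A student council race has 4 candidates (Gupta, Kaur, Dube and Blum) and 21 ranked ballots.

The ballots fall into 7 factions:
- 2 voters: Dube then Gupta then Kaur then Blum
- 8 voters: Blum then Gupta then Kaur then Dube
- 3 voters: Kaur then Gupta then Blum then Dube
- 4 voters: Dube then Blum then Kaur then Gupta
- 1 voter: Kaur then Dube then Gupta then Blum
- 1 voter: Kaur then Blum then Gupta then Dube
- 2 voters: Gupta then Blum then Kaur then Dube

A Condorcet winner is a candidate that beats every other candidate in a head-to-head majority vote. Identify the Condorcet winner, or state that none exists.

Blum

Check each pair by majority over 21 ballots:
Gupta vs Kaur: Gupta wins 12–9.
Gupta vs Dube: Gupta preferred on 8+3+1+2 = 14 ballots; Gupta wins 14–7.
Gupta vs Blum: Blum, 13–8.
Kaur vs Dube: 15 to 6, Kaur.
Kaur vs Blum: 7 to 14, Blum.
Dube vs Blum: 7 to 14, Blum.
Only Blum has no losses; Blum is the Condorcet winner.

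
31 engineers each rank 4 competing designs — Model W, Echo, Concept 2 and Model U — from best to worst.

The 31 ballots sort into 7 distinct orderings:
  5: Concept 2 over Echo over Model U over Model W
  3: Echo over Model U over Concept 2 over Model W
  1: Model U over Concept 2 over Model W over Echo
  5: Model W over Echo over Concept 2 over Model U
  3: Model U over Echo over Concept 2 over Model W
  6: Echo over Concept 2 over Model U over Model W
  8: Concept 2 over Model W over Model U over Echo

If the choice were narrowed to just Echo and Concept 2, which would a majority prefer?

Ballots ranking Echo above Concept 2: 3 + 5 + 3 + 6 = 17.
Ballots ranking Concept 2 above Echo: 31 − 17 = 14.
Echo wins the head-to-head 17–14.

Echo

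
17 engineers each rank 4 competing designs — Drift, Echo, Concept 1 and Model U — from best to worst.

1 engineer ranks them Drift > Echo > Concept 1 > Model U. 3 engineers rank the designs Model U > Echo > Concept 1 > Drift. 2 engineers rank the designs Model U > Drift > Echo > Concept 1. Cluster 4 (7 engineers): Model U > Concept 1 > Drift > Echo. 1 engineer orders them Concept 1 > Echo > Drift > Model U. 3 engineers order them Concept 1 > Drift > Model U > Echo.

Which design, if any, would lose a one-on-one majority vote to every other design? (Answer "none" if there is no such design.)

Echo

Pairwise majorities:
Drift vs Echo: Drift, 13–4.
Drift vs Concept 1: 3 to 14, Concept 1.
Drift vs Model U: Drift is ranked higher on 1+1+3 = 5 ballots, Model U on 12. Model U wins 12–5.
Echo vs Concept 1: Echo is ranked higher on 1+3+2 = 6 ballots, Concept 1 on 11. Concept 1 wins 11–6.
Echo–Model U: Model U 15–2.
Concept 1 vs Model U: Concept 1 preferred on 1+1+3 = 5 ballots; Model U wins 12–5.
Only Echo has no wins; Echo is the Condorcet loser.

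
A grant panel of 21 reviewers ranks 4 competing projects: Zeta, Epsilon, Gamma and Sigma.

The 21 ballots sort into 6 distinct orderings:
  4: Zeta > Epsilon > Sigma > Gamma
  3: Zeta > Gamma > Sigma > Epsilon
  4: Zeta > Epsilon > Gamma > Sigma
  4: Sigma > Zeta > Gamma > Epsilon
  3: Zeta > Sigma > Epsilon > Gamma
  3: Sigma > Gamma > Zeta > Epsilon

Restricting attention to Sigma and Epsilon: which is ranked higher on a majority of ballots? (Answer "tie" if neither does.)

Ballots ranking Sigma above Epsilon: 3 + 4 + 3 + 3 = 13.
Ballots ranking Epsilon above Sigma: 21 − 13 = 8.
Sigma wins the head-to-head 13–8.

Sigma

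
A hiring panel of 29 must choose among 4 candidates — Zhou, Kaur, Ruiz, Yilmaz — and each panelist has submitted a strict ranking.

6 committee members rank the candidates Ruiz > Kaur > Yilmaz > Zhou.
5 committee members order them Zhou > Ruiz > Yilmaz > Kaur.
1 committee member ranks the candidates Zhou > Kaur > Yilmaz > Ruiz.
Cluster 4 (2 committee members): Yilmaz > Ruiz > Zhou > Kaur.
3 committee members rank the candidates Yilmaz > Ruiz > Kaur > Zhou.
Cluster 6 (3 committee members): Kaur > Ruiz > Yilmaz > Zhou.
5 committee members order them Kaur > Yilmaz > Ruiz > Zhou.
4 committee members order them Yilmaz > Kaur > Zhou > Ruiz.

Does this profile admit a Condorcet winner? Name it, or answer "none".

Check each pair by majority over 29 ballots:
Zhou vs Kaur: Zhou preferred on 5+1+2 = 8 ballots; Kaur wins 21–8.
Zhou vs Ruiz: 10 to 19, Ruiz.
Zhou vs Yilmaz: 6 to 23, Yilmaz.
Kaur vs Ruiz: Kaur preferred on 1+3+5+4 = 13 ballots; Ruiz wins 16–13.
Kaur vs Yilmaz: Kaur preferred on 6+1+3+5 = 15 ballots; Kaur wins 15–14.
Ruiz vs Yilmaz: Ruiz is ranked higher on 6+5+3 = 14 ballots, Yilmaz on 15. Yilmaz wins 15–14.
Every candidate loses at least once (Zhou loses to Kaur; Kaur loses to Ruiz; Ruiz loses to Yilmaz; Yilmaz loses to Kaur). The majority relation contains the cycle Kaur > Yilmaz > Ruiz > Kaur, so there is no Condorcet winner.

none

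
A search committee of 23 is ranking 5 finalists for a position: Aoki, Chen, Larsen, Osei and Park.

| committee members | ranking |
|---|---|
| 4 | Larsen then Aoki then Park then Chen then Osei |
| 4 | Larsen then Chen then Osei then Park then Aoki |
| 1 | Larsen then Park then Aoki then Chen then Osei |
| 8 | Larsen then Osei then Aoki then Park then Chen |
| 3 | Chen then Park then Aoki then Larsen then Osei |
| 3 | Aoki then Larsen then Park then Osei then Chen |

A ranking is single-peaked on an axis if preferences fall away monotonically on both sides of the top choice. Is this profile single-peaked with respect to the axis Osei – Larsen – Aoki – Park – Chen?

no

Axis positions: Osei=1, Larsen=2, Aoki=3, Park=4, Chen=5.
Faction 1 (peak Larsen at position 2): ranking walks positions 2-3-4-5-1, expanding outward from the peak — single-peaked.
Faction 2: ranking walks positions 2-5-1-4-3; Chen is ranked above Aoki even though Aoki lies between Chen and the peak Larsen on the axis — preferences dip and rise again. Not single-peaked.
Faction 3: ranking walks positions 2-4-3-5-1; Park is ranked above Aoki even though Aoki lies between Park and the peak Larsen on the axis — preferences dip and rise again. Not single-peaked.
Faction 4 (peak Larsen at position 2): ranking walks positions 2-1-3-4-5, expanding outward from the peak — single-peaked.
Faction 5 (peak Chen at position 5): ranking walks positions 5-4-3-2-1, expanding outward from the peak — single-peaked.
Faction 6 (peak Aoki at position 3): ranking walks positions 3-2-4-1-5, expanding outward from the peak — single-peaked.
Faction 2 violates single-peakedness, so the profile is not single-peaked on this axis.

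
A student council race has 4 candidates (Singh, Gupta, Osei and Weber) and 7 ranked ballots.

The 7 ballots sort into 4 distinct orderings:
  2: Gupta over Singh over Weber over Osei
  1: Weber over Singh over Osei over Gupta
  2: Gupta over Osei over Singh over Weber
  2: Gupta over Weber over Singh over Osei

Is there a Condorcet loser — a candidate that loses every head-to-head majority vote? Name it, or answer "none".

Head-to-head results (7 voters):
Singh vs Gupta: Gupta, 6–1.
Singh vs Osei: Singh preferred on 2+1+2 = 5 ballots; Singh wins 5–2.
Singh vs Weber: Singh wins 4–3.
Gupta–Osei: Gupta 6–1.
Gupta vs Weber: 6 to 1, Gupta.
Osei vs Weber: Osei preferred on 2 ballots; Weber wins 5–2.
Osei is beaten in every head-to-head and is the Condorcet loser.

Osei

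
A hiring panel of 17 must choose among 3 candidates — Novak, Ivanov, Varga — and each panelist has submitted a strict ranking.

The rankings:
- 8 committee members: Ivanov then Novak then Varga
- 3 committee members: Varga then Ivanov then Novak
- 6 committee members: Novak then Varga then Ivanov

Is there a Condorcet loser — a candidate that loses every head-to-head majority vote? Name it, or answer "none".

Head-to-head results (17 committee members):
Novak vs Ivanov: 6 to 11, Ivanov.
Novak vs Varga: Novak wins 14–3.
Ivanov vs Varga: Varga wins 9–8.
Each candidate has at least one pairwise win (Novak beats Varga; Ivanov beats Novak; Varga beats Ivanov) — no Condorcet loser.

none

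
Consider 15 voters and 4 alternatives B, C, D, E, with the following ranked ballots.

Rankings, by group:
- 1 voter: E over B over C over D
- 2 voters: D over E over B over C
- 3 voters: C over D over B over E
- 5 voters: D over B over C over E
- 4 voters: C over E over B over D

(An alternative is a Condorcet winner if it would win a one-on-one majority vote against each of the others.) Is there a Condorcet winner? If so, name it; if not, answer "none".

Check each pair by majority over 15 ballots:
B vs C: B wins 8–7.
B vs D: D wins 10–5.
B–E: B 8–7.
C–D: C 8–7.
C vs E: C, 12–3.
D vs E: D wins 10–5.
No alternative is unbeaten: B loses to D; C loses to B; D loses to C; E loses to B. In particular B → C → D → B is a majority cycle — no Condorcet winner exists.

none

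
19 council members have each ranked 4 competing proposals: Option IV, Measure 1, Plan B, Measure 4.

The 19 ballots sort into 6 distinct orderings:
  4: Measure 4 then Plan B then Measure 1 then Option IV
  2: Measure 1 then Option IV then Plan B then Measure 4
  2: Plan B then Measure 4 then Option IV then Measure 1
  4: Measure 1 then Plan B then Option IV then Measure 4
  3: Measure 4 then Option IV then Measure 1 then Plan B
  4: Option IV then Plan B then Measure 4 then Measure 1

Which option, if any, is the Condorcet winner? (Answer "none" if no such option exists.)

Head-to-head results (19 council members):
Option IV vs Measure 1: Measure 1 wins 10–9.
Option IV–Plan B: Plan B 10–9.
Option IV–Measure 4: Option IV 10–9.
Measure 1 vs Plan B: Plan B, 10–9.
Measure 1–Measure 4: Measure 4 13–6.
Plan B–Measure 4: Plan B 12–7.
Only Plan B has no losses; Plan B is the Condorcet winner.

Plan B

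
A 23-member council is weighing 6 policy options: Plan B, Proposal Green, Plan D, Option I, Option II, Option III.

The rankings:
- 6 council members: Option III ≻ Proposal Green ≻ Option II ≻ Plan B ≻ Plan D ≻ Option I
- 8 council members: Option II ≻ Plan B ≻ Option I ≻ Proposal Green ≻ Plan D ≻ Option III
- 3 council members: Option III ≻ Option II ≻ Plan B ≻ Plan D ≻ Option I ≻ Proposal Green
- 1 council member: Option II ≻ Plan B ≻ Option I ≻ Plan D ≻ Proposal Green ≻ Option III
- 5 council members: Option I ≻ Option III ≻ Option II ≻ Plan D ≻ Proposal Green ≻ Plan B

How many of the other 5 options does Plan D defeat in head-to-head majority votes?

Plan D against each rival (23 council members):
Plan D vs Plan B: 5 to 18, Plan B.
Plan D vs Proposal Green: Plan D preferred on 3+1+5 = 9 ballots; Proposal Green wins 14–9.
Plan D vs Option I: Plan D is ranked higher on 6+3 = 9 ballots, Option I on 14. Option I wins 14–9.
Plan D vs Option II: Plan D is ranked higher on 0 ballots, Option II on 23. Option II wins 23–0.
Plan D vs Option III: Plan D is ranked higher on 8+1 = 9 ballots, Option III on 14. Option III wins 14–9.
Plan D beats no one; loses to Plan B, Proposal Green, Option I, Option II, Option III — 0 pairwise wins.

0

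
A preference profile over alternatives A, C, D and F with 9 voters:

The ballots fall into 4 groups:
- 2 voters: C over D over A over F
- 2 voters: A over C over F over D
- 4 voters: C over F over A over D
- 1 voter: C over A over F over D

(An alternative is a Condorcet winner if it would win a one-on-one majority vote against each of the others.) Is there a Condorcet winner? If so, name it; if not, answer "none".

C

Pairwise majorities:
A vs C: C, 7–2.
A vs D: A wins 7–2.
A–F: A 5–4.
C vs D: C, 9–0.
C vs F: C wins 9–0.
D vs F: F wins 7–2.
Only C has no losses; C is the Condorcet winner.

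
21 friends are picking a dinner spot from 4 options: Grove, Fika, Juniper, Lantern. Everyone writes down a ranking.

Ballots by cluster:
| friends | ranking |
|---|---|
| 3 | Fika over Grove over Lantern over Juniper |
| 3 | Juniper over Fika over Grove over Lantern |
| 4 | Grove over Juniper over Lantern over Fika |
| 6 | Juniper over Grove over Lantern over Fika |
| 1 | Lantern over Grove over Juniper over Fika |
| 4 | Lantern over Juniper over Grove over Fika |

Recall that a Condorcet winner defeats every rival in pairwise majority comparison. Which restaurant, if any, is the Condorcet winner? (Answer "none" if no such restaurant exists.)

Juniper

Pairwise majorities:
Grove vs Fika: Grove, 15–6.
Grove–Juniper: Juniper 13–8.
Grove vs Lantern: Grove wins 16–5.
Fika vs Juniper: Juniper, 18–3.
Fika vs Lantern: Fika preferred on 3+3 = 6 ballots; Lantern wins 15–6.
Juniper vs Lantern: Juniper wins 13–8.
Only Juniper has no losses; Juniper is the Condorcet winner.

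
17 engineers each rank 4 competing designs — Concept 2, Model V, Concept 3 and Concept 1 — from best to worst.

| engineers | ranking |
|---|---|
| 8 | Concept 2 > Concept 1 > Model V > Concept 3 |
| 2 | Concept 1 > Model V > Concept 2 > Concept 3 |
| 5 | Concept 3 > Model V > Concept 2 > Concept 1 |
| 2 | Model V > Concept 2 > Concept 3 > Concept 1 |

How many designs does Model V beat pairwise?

2

Model V against each rival (17 engineers):
Model V vs Concept 2: 2+5+2 = 9 for Model V, 8 for Concept 2 — Model V by 9–8.
Model V vs Concept 3: 12 to 5, Model V.
Model V vs Concept 1: 5+2 = 7 for Model V, 10 for Concept 1 — Concept 1 by 10–7.
Model V beats Concept 2, Concept 3; loses to Concept 1 — 2 pairwise wins.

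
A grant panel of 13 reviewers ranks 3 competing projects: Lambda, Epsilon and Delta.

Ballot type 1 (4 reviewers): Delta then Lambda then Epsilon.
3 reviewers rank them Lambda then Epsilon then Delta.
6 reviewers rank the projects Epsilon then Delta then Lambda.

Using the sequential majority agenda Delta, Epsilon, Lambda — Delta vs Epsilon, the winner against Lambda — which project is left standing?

Lambda

Round 1: Delta vs Epsilon — 4–9, Epsilon advances.
Round 2: Epsilon vs Lambda — 6–7, Lambda advances.
Lambda survives the agenda.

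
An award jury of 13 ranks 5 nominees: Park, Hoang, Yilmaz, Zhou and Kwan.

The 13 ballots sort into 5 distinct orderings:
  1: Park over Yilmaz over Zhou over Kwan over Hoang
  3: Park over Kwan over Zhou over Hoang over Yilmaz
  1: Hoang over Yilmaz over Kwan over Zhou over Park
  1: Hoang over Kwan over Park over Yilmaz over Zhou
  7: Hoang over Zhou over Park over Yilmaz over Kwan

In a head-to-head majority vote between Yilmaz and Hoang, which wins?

Ballots ranking Yilmaz above Hoang: 1.
Ballots ranking Hoang above Yilmaz: 13 − 1 = 12.
Hoang wins the head-to-head 12–1.

Hoang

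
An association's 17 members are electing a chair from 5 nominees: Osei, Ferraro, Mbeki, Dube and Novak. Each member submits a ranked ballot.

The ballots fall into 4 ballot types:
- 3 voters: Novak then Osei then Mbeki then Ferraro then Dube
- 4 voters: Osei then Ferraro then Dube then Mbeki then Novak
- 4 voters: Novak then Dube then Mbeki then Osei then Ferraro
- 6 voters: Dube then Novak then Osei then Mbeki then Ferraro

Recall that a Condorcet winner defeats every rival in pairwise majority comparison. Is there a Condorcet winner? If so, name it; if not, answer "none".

Head-to-head results (17 voters):
Osei vs Ferraro: 3+4+4+6 = 17 for Osei, 0 for Ferraro — Osei by 17–0.
Osei vs Mbeki: 3+4+6 = 13 for Osei, 4 for Mbeki — Osei by 13–4.
Osei vs Dube: Osei preferred on 3+4 = 7 ballots; Dube wins 10–7.
Osei vs Novak: 4 to 13, Novak.
Ferraro vs Mbeki: 4 to 13, Mbeki.
Ferraro vs Dube: 3+4 = 7 for Ferraro, 10 for Dube — Dube by 10–7.
Ferraro vs Novak: 4 to 13, Novak.
Mbeki vs Dube: 3 to 14, Dube.
Mbeki vs Novak: Mbeki is ranked higher on 4 ballots, Novak on 13. Novak wins 13–4.
Dube vs Novak: 10 to 7, Dube.
Dube beats each of Osei, Ferraro, Mbeki, Novak — Dube is the Condorcet winner.

Dube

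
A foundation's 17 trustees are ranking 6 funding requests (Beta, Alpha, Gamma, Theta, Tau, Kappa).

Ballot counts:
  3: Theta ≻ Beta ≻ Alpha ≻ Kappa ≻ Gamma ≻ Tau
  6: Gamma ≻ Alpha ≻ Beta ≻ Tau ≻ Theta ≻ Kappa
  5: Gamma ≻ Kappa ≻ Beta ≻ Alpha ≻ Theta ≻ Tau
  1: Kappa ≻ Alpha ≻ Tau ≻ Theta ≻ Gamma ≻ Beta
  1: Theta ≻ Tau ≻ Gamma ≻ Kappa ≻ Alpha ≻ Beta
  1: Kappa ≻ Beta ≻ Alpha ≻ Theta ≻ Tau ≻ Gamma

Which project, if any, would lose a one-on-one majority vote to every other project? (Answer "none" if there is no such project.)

Tau

Pairwise majorities:
Beta vs Alpha: 3+5+1 = 9 for Beta, 8 for Alpha — Beta by 9–8.
Beta vs Gamma: Gamma wins 13–4.
Beta vs Theta: Beta is ranked higher on 6+5+1 = 12 ballots, Theta on 5. Beta wins 12–5.
Beta–Tau: Beta 15–2.
Beta vs Kappa: Beta, 9–8.
Alpha vs Gamma: Gamma, 12–5.
Alpha vs Theta: 6+5+1+1 = 13 for Alpha, 4 for Theta — Alpha by 13–4.
Alpha vs Tau: Alpha, 16–1.
Alpha vs Kappa: Alpha is ranked higher on 3+6 = 9 ballots, Kappa on 8. Alpha wins 9–8.
Gamma vs Theta: Gamma wins 11–6.
Gamma vs Tau: Gamma, 14–3.
Gamma vs Kappa: 12 to 5, Gamma.
Theta vs Tau: Theta wins 10–7.
Theta vs Kappa: Theta wins 10–7.
Tau vs Kappa: Tau is ranked higher on 6+1 = 7 ballots, Kappa on 10. Kappa wins 10–7.
Tau loses to every other project — it is the Condorcet loser.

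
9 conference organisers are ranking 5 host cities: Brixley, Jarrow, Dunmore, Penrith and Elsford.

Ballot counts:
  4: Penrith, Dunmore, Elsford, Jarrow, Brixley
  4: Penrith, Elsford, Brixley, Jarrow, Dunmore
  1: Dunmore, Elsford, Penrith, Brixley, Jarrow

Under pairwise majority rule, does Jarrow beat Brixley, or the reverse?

Ballots ranking Jarrow above Brixley: 4.
Ballots ranking Brixley above Jarrow: 9 − 4 = 5.
Brixley wins the head-to-head 5–4.

Brixley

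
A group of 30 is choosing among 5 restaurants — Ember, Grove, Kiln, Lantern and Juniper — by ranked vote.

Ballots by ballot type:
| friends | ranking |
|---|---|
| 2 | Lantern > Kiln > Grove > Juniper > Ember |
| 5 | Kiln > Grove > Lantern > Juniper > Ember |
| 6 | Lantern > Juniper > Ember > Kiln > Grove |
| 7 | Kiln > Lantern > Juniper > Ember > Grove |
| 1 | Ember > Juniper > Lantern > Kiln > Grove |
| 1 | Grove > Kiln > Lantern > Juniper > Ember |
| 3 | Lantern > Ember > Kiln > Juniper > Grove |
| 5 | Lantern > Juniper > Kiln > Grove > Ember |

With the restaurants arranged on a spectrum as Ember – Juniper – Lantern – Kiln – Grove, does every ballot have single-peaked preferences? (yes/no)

no

Axis positions: Ember=1, Juniper=2, Lantern=3, Kiln=4, Grove=5.
Ballot type 1 (peak Lantern at position 3): ranking walks positions 3-4-5-2-1, expanding outward from the peak — single-peaked.
Ballot type 2 (peak Kiln at position 4): ranking walks positions 4-5-3-2-1, expanding outward from the peak — single-peaked.
Ballot type 3 (peak Lantern at position 3): ranking walks positions 3-2-1-4-5, expanding outward from the peak — single-peaked.
Ballot type 4 (peak Kiln at position 4): ranking walks positions 4-3-2-1-5, expanding outward from the peak — single-peaked.
Ballot type 5 (peak Ember at position 1): ranking walks positions 1-2-3-4-5, expanding outward from the peak — single-peaked.
Ballot type 6 (peak Grove at position 5): ranking walks positions 5-4-3-2-1, expanding outward from the peak — single-peaked.
Ballot type 7: ranking walks positions 3-1-4-2-5; Ember is ranked above Juniper even though Juniper lies between Ember and the peak Lantern on the axis — preferences dip and rise again. Not single-peaked.
Ballot type 8 (peak Lantern at position 3): ranking walks positions 3-2-4-5-1, expanding outward from the peak — single-peaked.
Ballot type 7 violates single-peakedness, so the profile is not single-peaked on this axis.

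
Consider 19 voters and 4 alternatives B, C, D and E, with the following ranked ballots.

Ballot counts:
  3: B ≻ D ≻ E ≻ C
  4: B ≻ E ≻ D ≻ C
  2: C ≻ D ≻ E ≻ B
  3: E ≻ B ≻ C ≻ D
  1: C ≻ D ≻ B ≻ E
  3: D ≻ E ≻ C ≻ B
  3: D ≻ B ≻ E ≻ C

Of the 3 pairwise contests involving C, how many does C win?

C against each rival (19 voters):
C vs B: 6 to 13, B.
C vs D: D, 13–6.
C–E: E 16–3.
C beats no one; loses to B, D, E — 0 pairwise wins.

0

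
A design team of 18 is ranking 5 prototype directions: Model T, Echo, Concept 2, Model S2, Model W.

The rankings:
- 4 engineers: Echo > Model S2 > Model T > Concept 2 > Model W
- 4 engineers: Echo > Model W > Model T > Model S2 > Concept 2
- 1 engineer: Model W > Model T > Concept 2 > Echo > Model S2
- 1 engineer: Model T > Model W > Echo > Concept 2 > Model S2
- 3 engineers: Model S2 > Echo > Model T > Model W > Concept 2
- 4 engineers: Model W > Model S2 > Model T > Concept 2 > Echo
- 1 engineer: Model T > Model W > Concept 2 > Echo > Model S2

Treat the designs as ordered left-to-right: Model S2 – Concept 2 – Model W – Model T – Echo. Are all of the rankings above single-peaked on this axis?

Axis positions: Model S2=1, Concept 2=2, Model W=3, Model T=4, Echo=5.
Faction 1: ranking walks positions 5-1-4-2-3; Model S2 is ranked above Model T even though Model T lies between Model S2 and the peak Echo on the axis — preferences dip and rise again. Not single-peaked.
Faction 2: ranking walks positions 5-3-4-1-2; Model W is ranked above Model T even though Model T lies between Model W and the peak Echo on the axis — preferences dip and rise again. Not single-peaked.
Faction 3 (peak Model W at position 3): ranking walks positions 3-4-2-5-1, expanding outward from the peak — single-peaked.
Faction 4 (peak Model T at position 4): ranking walks positions 4-3-5-2-1, expanding outward from the peak — single-peaked.
Faction 5: ranking walks positions 1-5-4-3-2; Echo is ranked above Concept 2 even though Concept 2 lies between Echo and the peak Model S2 on the axis — preferences dip and rise again. Not single-peaked.
Faction 6: ranking walks positions 3-1-4-2-5; Model S2 is ranked above Concept 2 even though Concept 2 lies between Model S2 and the peak Model W on the axis — preferences dip and rise again. Not single-peaked.
Faction 7 (peak Model T at position 4): ranking walks positions 4-3-2-5-1, expanding outward from the peak — single-peaked.
Faction 1 violates single-peakedness, so the profile is not single-peaked on this axis.

no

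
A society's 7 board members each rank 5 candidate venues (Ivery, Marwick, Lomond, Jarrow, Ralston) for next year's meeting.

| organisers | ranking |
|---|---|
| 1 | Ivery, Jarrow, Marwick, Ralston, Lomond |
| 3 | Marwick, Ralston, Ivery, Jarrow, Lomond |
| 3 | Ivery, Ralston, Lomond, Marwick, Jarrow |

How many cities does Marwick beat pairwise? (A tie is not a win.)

3

Marwick against each rival (7 organisers):
Marwick vs Ivery: 3 for Marwick, 4 for Ivery — Ivery by 4–3.
Marwick vs Lomond: Marwick is ranked higher on 1+3 = 4 ballots, Lomond on 3. Marwick wins 4–3.
Marwick vs Jarrow: Marwick, 6–1.
Marwick vs Ralston: Marwick is ranked higher on 1+3 = 4 ballots, Ralston on 3. Marwick wins 4–3.
Marwick beats Lomond, Jarrow, Ralston; loses to Ivery — 3 pairwise wins.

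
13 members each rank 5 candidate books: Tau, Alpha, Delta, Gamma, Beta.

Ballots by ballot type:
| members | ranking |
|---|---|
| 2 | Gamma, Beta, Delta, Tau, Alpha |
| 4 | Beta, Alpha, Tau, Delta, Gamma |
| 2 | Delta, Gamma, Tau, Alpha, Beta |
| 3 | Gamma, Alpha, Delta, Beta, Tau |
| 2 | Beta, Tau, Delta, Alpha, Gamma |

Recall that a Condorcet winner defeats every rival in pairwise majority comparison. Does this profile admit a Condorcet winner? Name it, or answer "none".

none

Pairwise majorities:
Tau vs Alpha: 6 to 7, Alpha.
Tau vs Delta: 4+2 = 6 for Tau, 7 for Delta — Delta by 7–6.
Tau vs Gamma: 6 to 7, Gamma.
Tau vs Beta: 2 for Tau, 11 for Beta — Beta by 11–2.
Alpha vs Delta: Alpha preferred on 4+3 = 7 ballots; Alpha wins 7–6.
Alpha vs Gamma: Alpha preferred on 4+2 = 6 ballots; Gamma wins 7–6.
Alpha vs Beta: Alpha is ranked higher on 2+3 = 5 ballots, Beta on 8. Beta wins 8–5.
Delta vs Gamma: 4+2+2 = 8 for Delta, 5 for Gamma — Delta by 8–5.
Delta vs Beta: 2+3 = 5 for Delta, 8 for Beta — Beta by 8–5.
Gamma vs Beta: Gamma is ranked higher on 2+2+3 = 7 ballots, Beta on 6. Gamma wins 7–6.
No book is unbeaten: Tau loses to Alpha; Alpha loses to Gamma; Delta loses to Alpha; Gamma loses to Delta; Beta loses to Gamma. In particular Alpha → Delta → Gamma → Alpha is a majority cycle — no Condorcet winner exists.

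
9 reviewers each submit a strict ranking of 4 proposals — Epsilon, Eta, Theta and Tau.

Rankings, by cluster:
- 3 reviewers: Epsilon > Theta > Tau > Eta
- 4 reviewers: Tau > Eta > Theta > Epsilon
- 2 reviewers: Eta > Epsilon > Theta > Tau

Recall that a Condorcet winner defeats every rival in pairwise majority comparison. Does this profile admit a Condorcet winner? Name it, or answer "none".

Head-to-head results (9 reviewers):
Epsilon vs Eta: Epsilon is ranked higher on 3 ballots, Eta on 6. Eta wins 6–3.
Epsilon vs Theta: Epsilon is ranked higher on 3+2 = 5 ballots, Theta on 4. Epsilon wins 5–4.
Epsilon vs Tau: 3+2 = 5 for Epsilon, 4 for Tau — Epsilon by 5–4.
Eta vs Theta: 6 to 3, Eta.
Eta vs Tau: 2 for Eta, 7 for Tau — Tau by 7–2.
Theta vs Tau: 5 to 4, Theta.
No project is unbeaten: Epsilon loses to Eta; Eta loses to Tau; Theta loses to Epsilon; Tau loses to Epsilon. In particular Epsilon → Tau → Eta → Epsilon is a majority cycle — no Condorcet winner exists.

none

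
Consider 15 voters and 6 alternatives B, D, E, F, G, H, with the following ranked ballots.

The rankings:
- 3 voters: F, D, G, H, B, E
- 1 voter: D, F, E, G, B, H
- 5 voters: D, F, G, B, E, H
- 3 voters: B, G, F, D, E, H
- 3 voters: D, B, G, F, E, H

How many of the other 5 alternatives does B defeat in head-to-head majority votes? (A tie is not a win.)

2

B against each rival (15 voters):
B vs D: D wins 12–3.
B vs E: B wins 14–1.
B vs F: 3+3 = 6 for B, 9 for F — F by 9–6.
B vs G: B is ranked higher on 3+3 = 6 ballots, G on 9. G wins 9–6.
B vs H: 12 to 3, B.
B beats E, H; loses to D, F, G — 2 pairwise wins.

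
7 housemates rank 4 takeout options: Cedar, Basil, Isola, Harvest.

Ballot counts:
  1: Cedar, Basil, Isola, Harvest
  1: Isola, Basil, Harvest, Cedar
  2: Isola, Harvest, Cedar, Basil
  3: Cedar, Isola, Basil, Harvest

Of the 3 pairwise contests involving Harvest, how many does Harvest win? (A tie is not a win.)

Harvest against each rival (7 friends):
Harvest–Cedar: Cedar 4–3.
Harvest vs Basil: 2 to 5, Basil.
Harvest vs Isola: Harvest preferred on 0 ballots; Isola wins 7–0.
Harvest beats no one; loses to Cedar, Basil, Isola — 0 pairwise wins.

0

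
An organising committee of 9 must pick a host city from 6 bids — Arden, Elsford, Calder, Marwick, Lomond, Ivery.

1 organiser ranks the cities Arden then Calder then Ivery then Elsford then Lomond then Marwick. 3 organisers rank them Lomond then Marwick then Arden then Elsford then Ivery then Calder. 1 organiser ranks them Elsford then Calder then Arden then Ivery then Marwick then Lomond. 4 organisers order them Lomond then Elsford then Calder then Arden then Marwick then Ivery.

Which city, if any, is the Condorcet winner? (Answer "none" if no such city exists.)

Lomond

Pairwise majorities:
Arden vs Elsford: Elsford, 5–4.
Arden–Calder: Calder 5–4.
Arden–Marwick: Arden 6–3.
Arden vs Lomond: Lomond wins 7–2.
Arden vs Ivery: Arden wins 9–0.
Elsford vs Calder: Elsford, 8–1.
Elsford vs Marwick: Elsford wins 6–3.
Elsford–Lomond: Lomond 7–2.
Elsford vs Ivery: Elsford wins 8–1.
Calder vs Marwick: Calder, 6–3.
Calder vs Lomond: Lomond, 7–2.
Calder vs Ivery: Calder, 6–3.
Marwick vs Lomond: Lomond wins 8–1.
Marwick–Ivery: Marwick 7–2.
Lomond vs Ivery: Lomond, 7–2.
Only Lomond has no losses; Lomond is the Condorcet winner.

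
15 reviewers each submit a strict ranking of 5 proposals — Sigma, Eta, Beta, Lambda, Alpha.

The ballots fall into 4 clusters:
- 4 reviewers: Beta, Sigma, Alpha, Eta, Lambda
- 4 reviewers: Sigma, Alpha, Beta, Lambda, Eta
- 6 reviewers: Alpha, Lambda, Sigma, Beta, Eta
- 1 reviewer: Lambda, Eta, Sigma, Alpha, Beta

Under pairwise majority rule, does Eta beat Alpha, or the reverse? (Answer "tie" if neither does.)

Ballots ranking Eta above Alpha: 1.
Ballots ranking Alpha above Eta: 15 − 1 = 14.
Alpha wins the head-to-head 14–1.

Alpha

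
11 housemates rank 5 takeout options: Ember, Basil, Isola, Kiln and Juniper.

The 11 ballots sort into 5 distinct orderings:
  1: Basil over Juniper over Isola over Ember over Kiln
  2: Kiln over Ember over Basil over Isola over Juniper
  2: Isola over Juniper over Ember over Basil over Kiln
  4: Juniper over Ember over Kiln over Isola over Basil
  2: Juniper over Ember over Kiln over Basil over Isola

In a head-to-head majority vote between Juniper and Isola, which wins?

Ballots ranking Juniper above Isola: 1 + 4 + 2 = 7.
Ballots ranking Isola above Juniper: 11 − 7 = 4.
Juniper wins the head-to-head 7–4.

Juniper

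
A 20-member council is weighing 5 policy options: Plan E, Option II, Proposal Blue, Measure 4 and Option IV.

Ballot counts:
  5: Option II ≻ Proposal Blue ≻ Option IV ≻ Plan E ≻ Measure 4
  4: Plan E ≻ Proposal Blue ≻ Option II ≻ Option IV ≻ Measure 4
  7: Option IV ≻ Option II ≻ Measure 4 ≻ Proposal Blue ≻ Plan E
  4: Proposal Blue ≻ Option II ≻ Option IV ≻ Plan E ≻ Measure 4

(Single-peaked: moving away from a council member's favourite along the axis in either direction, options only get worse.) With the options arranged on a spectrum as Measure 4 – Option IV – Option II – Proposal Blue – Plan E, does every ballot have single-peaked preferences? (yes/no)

yes

Axis positions: Measure 4=1, Option IV=2, Option II=3, Proposal Blue=4, Plan E=5.
Bloc 1 (peak Option II at position 3): ranking walks positions 3-4-2-5-1, expanding outward from the peak — single-peaked.
Bloc 2 (peak Plan E at position 5): ranking walks positions 5-4-3-2-1, expanding outward from the peak — single-peaked.
Bloc 3 (peak Option IV at position 2): ranking walks positions 2-3-1-4-5, expanding outward from the peak — single-peaked.
Bloc 4 (peak Proposal Blue at position 4): ranking walks positions 4-3-2-5-1, expanding outward from the peak — single-peaked.
Every ranking is single-peaked on this axis.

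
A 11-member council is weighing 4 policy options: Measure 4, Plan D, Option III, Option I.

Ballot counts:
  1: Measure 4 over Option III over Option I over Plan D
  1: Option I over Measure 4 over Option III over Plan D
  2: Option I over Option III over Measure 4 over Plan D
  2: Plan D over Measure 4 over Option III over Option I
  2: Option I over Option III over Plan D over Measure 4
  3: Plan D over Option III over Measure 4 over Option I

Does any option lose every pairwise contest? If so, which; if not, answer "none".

Pairwise majorities:
Measure 4 vs Plan D: Measure 4 is ranked higher on 1+1+2 = 4 ballots, Plan D on 7. Plan D wins 7–4.
Measure 4 vs Option III: Option III wins 7–4.
Measure 4 vs Option I: Measure 4, 6–5.
Plan D vs Option III: 5 to 6, Option III.
Plan D–Option I: Option I 6–5.
Option III vs Option I: Option III wins 6–5.
Every option wins at least one matchup (Measure 4 beats Option I; Plan D beats Measure 4; Option III beats Measure 4; Option I beats Plan D), so there is no Condorcet loser.

none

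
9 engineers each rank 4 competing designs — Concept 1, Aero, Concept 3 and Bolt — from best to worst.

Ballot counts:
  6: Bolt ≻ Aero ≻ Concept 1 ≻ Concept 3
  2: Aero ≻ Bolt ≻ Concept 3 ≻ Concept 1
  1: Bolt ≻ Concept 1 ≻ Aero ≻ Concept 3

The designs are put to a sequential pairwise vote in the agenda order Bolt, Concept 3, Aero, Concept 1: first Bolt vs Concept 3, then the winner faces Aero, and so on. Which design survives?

Round 1: Bolt vs Concept 3 — 9–0, Bolt advances.
Round 2: Bolt vs Aero — 7–2, Bolt advances.
Round 3: Bolt vs Concept 1 — 9–0, Bolt advances.
The agenda winner is Bolt.

Bolt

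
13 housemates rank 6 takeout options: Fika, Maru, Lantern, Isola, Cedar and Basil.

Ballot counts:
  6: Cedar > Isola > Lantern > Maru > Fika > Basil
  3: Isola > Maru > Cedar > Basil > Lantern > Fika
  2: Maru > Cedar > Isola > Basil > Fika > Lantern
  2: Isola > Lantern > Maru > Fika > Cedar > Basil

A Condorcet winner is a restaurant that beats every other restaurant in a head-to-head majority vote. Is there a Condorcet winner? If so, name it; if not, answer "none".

none

Pairwise majorities:
Fika vs Maru: Maru wins 13–0.
Fika–Lantern: Lantern 11–2.
Fika vs Isola: Isola, 13–0.
Fika vs Cedar: Cedar wins 11–2.
Fika–Basil: Fika 8–5.
Maru vs Lantern: Lantern wins 8–5.
Maru vs Isola: Isola, 11–2.
Maru vs Cedar: Maru, 7–6.
Maru–Basil: Maru 13–0.
Lantern vs Isola: Isola, 13–0.
Lantern vs Cedar: Cedar, 11–2.
Lantern vs Basil: Lantern wins 8–5.
Isola–Cedar: Cedar 8–5.
Isola–Basil: Isola 13–0.
Cedar vs Basil: Cedar, 13–0.
Each restaurant drops at least one matchup (Fika loses to Maru; Maru loses to Lantern; Lantern loses to Isola; Isola loses to Cedar; Cedar loses to Maru; Basil loses to Fika); the cycle Maru beats Cedar beats Lantern beats Maru rules out a Condorcet winner.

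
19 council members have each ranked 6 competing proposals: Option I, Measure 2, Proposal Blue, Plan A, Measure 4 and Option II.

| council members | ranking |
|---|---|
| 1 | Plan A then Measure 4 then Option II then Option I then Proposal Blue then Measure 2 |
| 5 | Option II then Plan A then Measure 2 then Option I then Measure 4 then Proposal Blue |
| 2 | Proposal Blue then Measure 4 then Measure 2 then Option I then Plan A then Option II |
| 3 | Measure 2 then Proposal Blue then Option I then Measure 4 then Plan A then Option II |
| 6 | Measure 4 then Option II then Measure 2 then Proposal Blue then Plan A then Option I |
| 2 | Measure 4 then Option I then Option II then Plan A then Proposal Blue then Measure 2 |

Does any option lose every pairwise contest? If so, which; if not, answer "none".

Option I

Pairwise majorities:
Option I vs Measure 2: 3 to 16, Measure 2.
Option I vs Proposal Blue: 8 to 11, Proposal Blue.
Option I vs Plan A: Option I is ranked higher on 2+3+2 = 7 ballots, Plan A on 12. Plan A wins 12–7.
Option I–Measure 4: Measure 4 11–8.
Option I–Option II: Option II 12–7.
Measure 2 vs Proposal Blue: Measure 2, 14–5.
Measure 2 vs Plan A: Measure 2 preferred on 2+3+6 = 11 ballots; Measure 2 wins 11–8.
Measure 2–Measure 4: Measure 4 11–8.
Measure 2–Option II: Option II 14–5.
Proposal Blue vs Plan A: Proposal Blue, 11–8.
Proposal Blue–Measure 4: Measure 4 14–5.
Proposal Blue vs Option II: 5 to 14, Option II.
Plan A–Measure 4: Measure 4 13–6.
Plan A–Option II: Option II 13–6.
Measure 4–Option II: Measure 4 14–5.
Option I is beaten in every head-to-head and is the Condorcet loser.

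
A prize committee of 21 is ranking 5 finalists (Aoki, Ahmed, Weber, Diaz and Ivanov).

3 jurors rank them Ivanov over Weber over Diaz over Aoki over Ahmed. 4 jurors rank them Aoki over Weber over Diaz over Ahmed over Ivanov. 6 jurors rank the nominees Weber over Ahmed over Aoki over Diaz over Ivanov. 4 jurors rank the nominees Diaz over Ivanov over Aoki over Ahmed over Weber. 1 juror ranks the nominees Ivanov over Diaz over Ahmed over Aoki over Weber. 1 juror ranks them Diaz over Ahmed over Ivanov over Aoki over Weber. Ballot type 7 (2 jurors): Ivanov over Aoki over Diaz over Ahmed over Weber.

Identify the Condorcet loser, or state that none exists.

Pairwise majorities:
Aoki vs Ahmed: 3+4+4+2 = 13 for Aoki, 8 for Ahmed — Aoki by 13–8.
Aoki vs Weber: 12 to 9, Aoki.
Aoki–Diaz: Aoki 12–9.
Aoki–Ivanov: Ivanov 11–10.
Ahmed–Weber: Weber 13–8.
Ahmed vs Diaz: 6 to 15, Diaz.
Ahmed vs Ivanov: Ahmed wins 11–10.
Weber vs Diaz: Weber, 13–8.
Weber vs Ivanov: 4+6 = 10 for Weber, 11 for Ivanov — Ivanov by 11–10.
Diaz vs Ivanov: Diaz is ranked higher on 4+6+4+1 = 15 ballots, Ivanov on 6. Diaz wins 15–6.
No nominee is winless: Aoki beats Ahmed; Ahmed beats Ivanov; Weber beats Ahmed; Diaz beats Ahmed; Ivanov beats Aoki. There is no Condorcet loser.

none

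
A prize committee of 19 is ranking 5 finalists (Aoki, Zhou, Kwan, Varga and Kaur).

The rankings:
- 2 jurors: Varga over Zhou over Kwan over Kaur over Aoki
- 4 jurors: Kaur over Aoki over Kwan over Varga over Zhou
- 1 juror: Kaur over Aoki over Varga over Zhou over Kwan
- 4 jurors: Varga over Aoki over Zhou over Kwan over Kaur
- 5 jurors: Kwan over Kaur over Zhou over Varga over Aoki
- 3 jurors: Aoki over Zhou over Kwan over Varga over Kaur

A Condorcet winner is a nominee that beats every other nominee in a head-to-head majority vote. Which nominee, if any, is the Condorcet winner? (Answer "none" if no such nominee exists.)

none

Head-to-head results (19 jurors):
Aoki vs Zhou: Aoki preferred on 4+1+4+3 = 12 ballots; Aoki wins 12–7.
Aoki vs Kwan: Aoki preferred on 4+1+4+3 = 12 ballots; Aoki wins 12–7.
Aoki vs Varga: Aoki preferred on 4+1+3 = 8 ballots; Varga wins 11–8.
Aoki vs Kaur: Aoki is ranked higher on 4+3 = 7 ballots, Kaur on 12. Kaur wins 12–7.
Zhou vs Kwan: 2+1+4+3 = 10 for Zhou, 9 for Kwan — Zhou by 10–9.
Zhou vs Varga: Zhou preferred on 5+3 = 8 ballots; Varga wins 11–8.
Zhou vs Kaur: Zhou is ranked higher on 2+4+3 = 9 ballots, Kaur on 10. Kaur wins 10–9.
Kwan vs Varga: 4+5+3 = 12 for Kwan, 7 for Varga — Kwan by 12–7.
Kwan vs Kaur: 14 to 5, Kwan.
Varga vs Kaur: Varga preferred on 2+4+3 = 9 ballots; Kaur wins 10–9.
Each nominee drops at least one matchup (Aoki loses to Varga; Zhou loses to Aoki; Kwan loses to Aoki; Varga loses to Kwan; Kaur loses to Kwan); the cycle Aoki > Kwan > Varga > Aoki rules out a Condorcet winner.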